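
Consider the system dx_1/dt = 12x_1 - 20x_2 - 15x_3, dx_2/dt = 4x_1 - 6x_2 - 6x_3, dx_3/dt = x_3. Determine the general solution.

Coefficient matrix A = [[12, -20, -15], [4, -6, -6], [0, 0, 1]].
det(A - λI) = 0 gives eigenvalues λ = 4, 1, 2.
For λ=4: eigenvector (5,2,0).
For λ=1: eigenvector (5,2,1).
For λ=2: eigenvector (2,1,0).
General solution: c_1e^(4t)(5,2,0) + c_2e^(t)(5,2,1) + c_3e^(2t)(2,1,0).

x_1(t) = 5c_1e^(4t) + 5c_2e^(t) + 2c_3e^(2t), x_2(t) = 2c_1e^(4t) + 2c_2e^(t) + c_3e^(2t), x_3(t) = c_2e^(t)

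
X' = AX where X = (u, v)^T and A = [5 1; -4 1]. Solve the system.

u(t) = K_1e^(3t) + K_2te^(3t), v(t) = -2K_1e^(3t) - 2K_2te^(3t) + K_2e^(3t)

Coefficient matrix A = [[5, 1], [-4, 1]].
Characteristic polynomial det(A - λI) = λ^2 - 6λ + 9 = 0.
Single eigenvalue λ = 3 with algebraic multiplicity 2.
Eigenvector v = (1,-2); generalized eigenvector w with (A-λI)w=v is (0,1).
General solution: e^(3t)[K_1·v + K_2·(t·v + w)].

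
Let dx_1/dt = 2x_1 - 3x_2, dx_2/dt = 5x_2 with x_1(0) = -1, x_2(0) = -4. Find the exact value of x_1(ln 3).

927

A = [[2,-3],[0,5]]; eigenvalues λ = 2, 5.
Eigenvectors: (1,0) for λ=2, (1,-1) for λ=5.
From the initial condition, c_1 = -5, c_2 = 4.
x_1(ln 3) = (-5)(3^2)(1) + (4)(3^5)(1) = 927.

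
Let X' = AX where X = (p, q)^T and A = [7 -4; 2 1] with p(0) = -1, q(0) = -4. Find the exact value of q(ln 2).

A = [[7,-4],[2,1]]; eigenvalues λ = 5, 3.
Eigenvectors: (2,1) for λ=5, (1,1) for λ=3.
From the initial condition, c_1 = 3, c_2 = -7.
q(ln 2) = (3)(2^5)(1) + (-7)(2^3)(1) = 40.

40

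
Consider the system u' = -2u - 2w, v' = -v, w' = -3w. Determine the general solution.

u(t) = K_1e^(-2t) + 2K_2e^(-3t), v(t) = K_3e^(-t), w(t) = K_2e^(-3t)

Coefficient matrix A = [[-2, 0, -2], [0, -1, 0], [0, 0, -3]].
det(A - λI) = 0 gives eigenvalues λ = -2, -3, -1.
For λ=-2: eigenvector (1,0,0).
For λ=-3: eigenvector (2,0,1).
For λ=-1: eigenvector (0,1,0).
General solution: K_1e^(-2t)(1,0,0) + K_2e^(-3t)(2,0,1) + K_3e^(-t)(0,1,0).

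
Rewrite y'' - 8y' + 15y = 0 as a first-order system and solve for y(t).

Let x_1 = y, x_2 = y'. Then x_1' = x_2 and x_2' = -15x_1 + 8x_2.
A = [[0,1],[-15,8]]; det(A-λI) = λ^2 - 8λ + 15.
Eigenvalues λ = 3, 5 with eigenvectors (1,3), (1,5).

y(t) = c_1e^(3t) + c_2e^(5t)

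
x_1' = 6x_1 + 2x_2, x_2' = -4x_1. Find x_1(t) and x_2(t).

Coefficient matrix A = [[6, 2], [-4, 0]].
Characteristic polynomial det(A - λI) = λ^2 - 6λ + 8 = 0.
Eigenvalues λ = 4, 2.
For λ=4: (A-λI) row 1 is [2, 2], so an eigenvector is (1, -1).
For λ=2: (A-λI) row 1 is [4, 2], so an eigenvector is (-1, 2).
General solution: K_1e^(4t)(1,-1) + K_2e^(2t)(-1,2).

x_1(t) = K_1e^(4t) - K_2e^(2t), x_2(t) = -K_1e^(4t) + 2K_2e^(2t)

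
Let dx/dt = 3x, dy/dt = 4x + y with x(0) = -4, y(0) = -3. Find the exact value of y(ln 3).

A = [[3,0],[4,1]]; eigenvalues λ = 3, 1.
Eigenvectors: (-1,-2) for λ=3, (0,1) for λ=1.
From the initial condition, c_1 = 4, c_2 = 5.
y(ln 3) = (4)(3^3)(-2) + (5)(3^1)(1) = -201.

-201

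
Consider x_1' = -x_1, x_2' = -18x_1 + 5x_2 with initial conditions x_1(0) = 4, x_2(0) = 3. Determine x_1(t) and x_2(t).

x_1(t) = 4e^(-t), x_2(t) = -9e^(5t) + 12e^(-t)

Coefficient matrix A = [[-1, 0], [-18, 5]].
Characteristic polynomial det(A - λI) = λ^2 - 4λ - 5 = 0.
Eigenvalues λ = 5, -1.
For λ=5: (A-λI) row 1 is [-6, 0], so an eigenvector is (0, 1).
For λ=-1: (A-λI) row 2 is [-18, 6], so an eigenvector is (1, 3).
General solution: K_1e^(5t)(0,1) + K_2e^(-t)(1,3).
Applying x_1(0)=4, x_2(0)=3 gives K_1=-9, K_2=4.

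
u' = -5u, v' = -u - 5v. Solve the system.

Coefficient matrix A = [[-5, 0], [-1, -5]].
Characteristic polynomial det(A - λI) = λ^2 + 10λ + 25 = 0.
Single eigenvalue λ = -5 with algebraic multiplicity 2.
Eigenvector v = (0,1); generalized eigenvector w with (A-λI)w=v is (-1,3).
General solution: e^(-5t)[c_1·v + c_2·(t·v + w)].

u(t) = -c_2e^(-5t), v(t) = c_1e^(-5t) + c_2te^(-5t) + 3c_2e^(-5t)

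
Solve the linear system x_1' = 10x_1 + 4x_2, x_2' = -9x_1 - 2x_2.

x_1(t) = -2K_1e^(4t) - 2K_2te^(4t) - K_2e^(4t), x_2(t) = 3K_1e^(4t) + 3K_2te^(4t) + K_2e^(4t)

Coefficient matrix A = [[10, 4], [-9, -2]].
Characteristic polynomial det(A - λI) = λ^2 - 8λ + 16 = 0.
Single eigenvalue λ = 4 with algebraic multiplicity 2.
Eigenvector v = (-2,3); generalized eigenvector w with (A-λI)w=v is (-1,1).
General solution: e^(4t)[K_1·v + K_2·(t·v + w)].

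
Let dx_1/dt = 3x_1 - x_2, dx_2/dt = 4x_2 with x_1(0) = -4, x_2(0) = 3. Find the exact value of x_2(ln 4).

A = [[3,-1],[0,4]]; eigenvalues λ = 4, 3.
Eigenvectors: (1,-1) for λ=4, (1,0) for λ=3.
From the initial condition, c_1 = -3, c_2 = -1.
x_2(ln 4) = (-3)(4^4)(-1) + (-1)(4^3)(0) = 768.

768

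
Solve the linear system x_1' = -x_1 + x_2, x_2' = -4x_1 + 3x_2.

Coefficient matrix A = [[-1, 1], [-4, 3]].
Characteristic polynomial det(A - λI) = λ^2 - 2λ + 1 = 0.
Single eigenvalue λ = 1 with algebraic multiplicity 2.
Eigenvector v = (1,2); generalized eigenvector w with (A-λI)w=v is (-1,-1).
General solution: e^(t)[C_1·v + C_2·(t·v + w)].

x_1(t) = C_1e^(t) + C_2te^(t) - C_2e^(t), x_2(t) = 2C_1e^(t) + 2C_2te^(t) - C_2e^(t)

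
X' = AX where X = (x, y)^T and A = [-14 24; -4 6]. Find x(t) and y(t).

Coefficient matrix A = [[-14, 24], [-4, 6]].
Characteristic polynomial det(A - λI) = λ^2 + 8λ + 12 = 0.
Eigenvalues λ = -2, -6.
For λ=-2: (A-λI) row 1 is [-12, 24], so an eigenvector is (-2, -1).
For λ=-6: (A-λI) row 1 is [-8, 24], so an eigenvector is (3, 1).
General solution: c_1e^(-2t)(-2,-1) + c_2e^(-6t)(3,1).

x(t) = -2c_1e^(-2t) + 3c_2e^(-6t), y(t) = -c_1e^(-2t) + c_2e^(-6t)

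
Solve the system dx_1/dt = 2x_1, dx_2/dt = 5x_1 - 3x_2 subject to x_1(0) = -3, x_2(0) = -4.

Coefficient matrix A = [[2, 0], [5, -3]].
Characteristic polynomial det(A - λI) = λ^2 + λ - 6 = 0.
Eigenvalues λ = 2, -3.
For λ=2: (A-λI) row 2 is [5, -5], so an eigenvector is (-1, -1).
For λ=-3: (A-λI) row 1 is [5, 0], so an eigenvector is (0, 1).
General solution: K_1e^(2t)(-1,-1) + K_2e^(-3t)(0,1).
Applying x_1(0)=-3, x_2(0)=-4 gives K_1=3, K_2=-1.

x_1(t) = -3e^(2t), x_2(t) = -3e^(2t) - e^(-3t)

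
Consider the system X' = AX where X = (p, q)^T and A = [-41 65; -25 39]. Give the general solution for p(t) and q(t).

p(t) = 2c_1e^(-t)sin(5t) + 3c_1e^(-t)cos(5t) + 3c_2e^(-t)sin(5t) - 2c_2e^(-t)cos(5t), q(t) = c_1e^(-t)sin(5t) + 2c_1e^(-t)cos(5t) + 2c_2e^(-t)sin(5t) - c_2e^(-t)cos(5t)

Coefficient matrix A = [[-41, 65], [-25, 39]].
Characteristic polynomial det(A - λI) = λ^2 + 2λ + 26 = 0.
Eigenvalues λ = -1 ± 5i (complex conjugate pair).
For λ=-1+5i: an eigenvector is (3,2) - i(2,1) = (3 - 2i, 2 - i).
A real fundamental pair from Re and Im of e^((-1+5i)t)v: X_1 = e^(-t)(cos(5t)·(3,2) + sin(5t)·(2,1)), X_2 = e^(-t)(sin(5t)·(3,2) - cos(5t)·(2,1)).
General solution: c_1X_1 + c_2X_2.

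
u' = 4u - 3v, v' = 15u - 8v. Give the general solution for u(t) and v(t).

Coefficient matrix A = [[4, -3], [15, -8]].
Characteristic polynomial det(A - λI) = λ^2 + 4λ + 13 = 0.
Eigenvalues λ = -2 ± 3i (complex conjugate pair).
For λ=-2+3i: an eigenvector is (1,2) - i(0,1) = (1, 2 - i).
A real fundamental pair from Re and Im of e^((-2+3i)t)v: X_1 = e^(-2t)(cos(3t)·(1,2) + sin(3t)·(0,1)), X_2 = e^(-2t)(sin(3t)·(1,2) - cos(3t)·(0,1)).
General solution: c_1X_1 + c_2X_2.

u(t) = c_1e^(-2t)cos(3t) + c_2e^(-2t)sin(3t), v(t) = c_1e^(-2t)sin(3t) + 2c_1e^(-2t)cos(3t) + 2c_2e^(-2t)sin(3t) - c_2e^(-2t)cos(3t)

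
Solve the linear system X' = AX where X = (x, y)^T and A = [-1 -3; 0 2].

Coefficient matrix A = [[-1, -3], [0, 2]].
Characteristic polynomial det(A - λI) = λ^2 - λ - 2 = 0.
Eigenvalues λ = 2, -1.
For λ=2: (A-λI) row 1 is [-3, -3], so an eigenvector is (-1, 1).
For λ=-1: (A-λI) row 1 is [0, -3], so an eigenvector is (-1, 0).
General solution: c_1e^(2t)(-1,1) + c_2e^(-t)(-1,0).

x(t) = -c_1e^(2t) - c_2e^(-t), y(t) = c_1e^(2t)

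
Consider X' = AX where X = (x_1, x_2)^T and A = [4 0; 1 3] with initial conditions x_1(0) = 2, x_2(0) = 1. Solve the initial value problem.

x_1(t) = 2e^(4t), x_2(t) = 2e^(4t) - e^(3t)

Coefficient matrix A = [[4, 0], [1, 3]].
Characteristic polynomial det(A - λI) = λ^2 - 7λ + 12 = 0.
Eigenvalues λ = 3, 4.
For λ=3: (A-λI) row 1 is [1, 0], so an eigenvector is (0, 1).
For λ=4: (A-λI) row 2 is [1, -1], so an eigenvector is (-1, -1).
General solution: c_1e^(3t)(0,1) + c_2e^(4t)(-1,-1).
Applying x_1(0)=2, x_2(0)=1 gives c_1=-1, c_2=-2.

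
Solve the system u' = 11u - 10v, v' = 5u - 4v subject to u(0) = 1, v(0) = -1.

Coefficient matrix A = [[11, -10], [5, -4]].
Characteristic polynomial det(A - λI) = λ^2 - 7λ + 6 = 0.
Eigenvalues λ = 1, 6.
For λ=1: (A-λI) row 1 is [10, -10], so an eigenvector is (1, 1).
For λ=6: (A-λI) row 1 is [5, -10], so an eigenvector is (2, 1).
General solution: C_1e^(t)(1,1) + C_2e^(6t)(2,1).
Applying u(0)=1, v(0)=-1 gives C_1=-3, C_2=2.

u(t) = 4e^(6t) - 3e^(t), v(t) = 2e^(6t) - 3e^(t)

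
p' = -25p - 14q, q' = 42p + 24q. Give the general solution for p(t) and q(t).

Coefficient matrix A = [[-25, -14], [42, 24]].
Characteristic polynomial det(A - λI) = λ^2 + λ - 12 = 0.
Eigenvalues λ = -4, 3.
For λ=-4: (A-λI) row 1 is [-21, -14], so an eigenvector is (2, -3).
For λ=3: (A-λI) row 1 is [-28, -14], so an eigenvector is (-1, 2).
General solution: c_1e^(-4t)(2,-3) + c_2e^(3t)(-1,2).

p(t) = 2c_1e^(-4t) - c_2e^(3t), q(t) = -3c_1e^(-4t) + 2c_2e^(3t)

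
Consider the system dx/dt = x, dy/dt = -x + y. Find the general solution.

Coefficient matrix A = [[1, 0], [-1, 1]].
Characteristic polynomial det(A - λI) = λ^2 - 2λ + 1 = 0.
Single eigenvalue λ = 1 with algebraic multiplicity 2.
Eigenvector v = (0,1); generalized eigenvector w with (A-λI)w=v is (-1,3).
General solution: e^(t)[C_1·v + C_2·(t·v + w)].

x(t) = -C_2e^(t), y(t) = C_1e^(t) + C_2te^(t) + 3C_2e^(t)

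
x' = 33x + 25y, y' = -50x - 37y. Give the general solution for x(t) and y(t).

x(t) = 2c_1e^(-2t)sin(5t) + c_1e^(-2t)cos(5t) + c_2e^(-2t)sin(5t) - 2c_2e^(-2t)cos(5t), y(t) = -3c_1e^(-2t)sin(5t) - c_1e^(-2t)cos(5t) - c_2e^(-2t)sin(5t) + 3c_2e^(-2t)cos(5t)

Coefficient matrix A = [[33, 25], [-50, -37]].
Characteristic polynomial det(A - λI) = λ^2 + 4λ + 29 = 0.
Eigenvalues λ = -2 ± 5i (complex conjugate pair).
For λ=-2+5i: an eigenvector is (1,-1) - i(2,-3) = (1 - 2i, -1 + 3i).
A real fundamental pair from Re and Im of e^((-2+5i)t)v: X_1 = e^(-2t)(cos(5t)·(1,-1) + sin(5t)·(2,-3)), X_2 = e^(-2t)(sin(5t)·(1,-1) - cos(5t)·(2,-3)).
General solution: c_1X_1 + c_2X_2.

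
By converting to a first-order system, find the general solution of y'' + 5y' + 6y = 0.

Let x_1 = y, x_2 = y'. Then x_1' = x_2 and x_2' = -6x_1 - 5x_2.
A = [[0,1],[-6,-5]]; det(A-λI) = λ^2 + 5λ + 6.
Eigenvalues λ = -3, -2 with eigenvectors (1,-3), (1,-2).

y(t) = K_1e^(-3t) + K_2e^(-2t)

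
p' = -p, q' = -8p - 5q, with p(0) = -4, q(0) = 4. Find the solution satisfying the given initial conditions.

Coefficient matrix A = [[-1, 0], [-8, -5]].
Characteristic polynomial det(A - λI) = λ^2 + 6λ + 5 = 0.
Eigenvalues λ = -1, -5.
For λ=-1: (A-λI) row 2 is [-8, -4], so an eigenvector is (-1, 2).
For λ=-5: (A-λI) row 1 is [4, 0], so an eigenvector is (0, 1).
General solution: c_1e^(-t)(-1,2) + c_2e^(-5t)(0,1).
Applying p(0)=-4, q(0)=4 gives c_1=4, c_2=-4.

p(t) = -4e^(-t), q(t) = 8e^(-t) - 4e^(-5t)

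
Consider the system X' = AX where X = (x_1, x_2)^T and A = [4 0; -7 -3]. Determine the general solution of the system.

Coefficient matrix A = [[4, 0], [-7, -3]].
Characteristic polynomial det(A - λI) = λ^2 - λ - 12 = 0.
Eigenvalues λ = -3, 4.
For λ=-3: (A-λI) row 1 is [7, 0], so an eigenvector is (0, 1).
For λ=4: (A-λI) row 2 is [-7, -7], so an eigenvector is (1, -1).
General solution: c_1e^(-3t)(0,1) + c_2e^(4t)(1,-1).

x_1(t) = c_2e^(4t), x_2(t) = c_1e^(-3t) - c_2e^(4t)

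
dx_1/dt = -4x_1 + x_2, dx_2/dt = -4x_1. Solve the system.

x_1(t) = K_1e^(-2t) + K_2te^(-2t) + K_2e^(-2t), x_2(t) = 2K_1e^(-2t) + 2K_2te^(-2t) + 3K_2e^(-2t)

Coefficient matrix A = [[-4, 1], [-4, 0]].
Characteristic polynomial det(A - λI) = λ^2 + 4λ + 4 = 0.
Single eigenvalue λ = -2 with algebraic multiplicity 2.
Eigenvector v = (1,2); generalized eigenvector w with (A-λI)w=v is (1,3).
General solution: e^(-2t)[K_1·v + K_2·(t·v + w)].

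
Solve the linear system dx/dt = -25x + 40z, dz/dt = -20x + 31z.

x(t) = -3K_1e^(3t)sin(4t) - K_1e^(3t)cos(4t) - K_2e^(3t)sin(4t) + 3K_2e^(3t)cos(4t), z(t) = -2K_1e^(3t)sin(4t) - K_1e^(3t)cos(4t) - K_2e^(3t)sin(4t) + 2K_2e^(3t)cos(4t)

Coefficient matrix A = [[-25, 40], [-20, 31]].
Characteristic polynomial det(A - λI) = λ^2 - 6λ + 25 = 0.
Eigenvalues λ = 3 ± 4i (complex conjugate pair).
For λ=3+4i: an eigenvector is (-1,-1) - i(-3,-2) = (-1 + 3i, -1 + 2i).
A real fundamental pair from Re and Im of e^((3+4i)t)v: X_1 = e^(3t)(cos(4t)·(-1,-1) + sin(4t)·(-3,-2)), X_2 = e^(3t)(sin(4t)·(-1,-1) - cos(4t)·(-3,-2)).
General solution: K_1X_1 + K_2X_2.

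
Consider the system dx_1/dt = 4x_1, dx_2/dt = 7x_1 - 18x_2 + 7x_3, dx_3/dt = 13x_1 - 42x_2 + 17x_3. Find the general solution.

Coefficient matrix A = [[4, 0, 0], [7, -18, 7], [13, -42, 17]].
det(A - λI) = 0 gives eigenvalues λ = 4, -4, 3.
For λ=4: eigenvector (1,0,-1).
For λ=-4: eigenvector (0,1,2).
For λ=3: eigenvector (0,1,3).
General solution: C_1e^(4t)(1,0,-1) + C_2e^(-4t)(0,1,2) + C_3e^(3t)(0,1,3).

x_1(t) = C_1e^(4t), x_2(t) = C_2e^(-4t) + C_3e^(3t), x_3(t) = -C_1e^(4t) + 2C_2e^(-4t) + 3C_3e^(3t)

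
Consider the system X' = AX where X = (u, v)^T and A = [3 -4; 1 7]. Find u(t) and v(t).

u(t) = -2C_1e^(5t) - 2C_2te^(5t) + 3C_2e^(5t), v(t) = C_1e^(5t) + C_2te^(5t) - C_2e^(5t)

Coefficient matrix A = [[3, -4], [1, 7]].
Characteristic polynomial det(A - λI) = λ^2 - 10λ + 25 = 0.
Single eigenvalue λ = 5 with algebraic multiplicity 2.
Eigenvector v = (-2,1); generalized eigenvector w with (A-λI)w=v is (3,-1).
General solution: e^(5t)[C_1·v + C_2·(t·v + w)].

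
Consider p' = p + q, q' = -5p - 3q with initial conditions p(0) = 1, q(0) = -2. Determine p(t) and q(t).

Coefficient matrix A = [[1, 1], [-5, -3]].
Characteristic polynomial det(A - λI) = λ^2 + 2λ + 2 = 0.
Eigenvalues λ = -1 ± i (complex conjugate pair).
For λ=-1+i: an eigenvector is (1,-2) - i(0,-1) = (1, -2 + i).
A real fundamental pair from Re and Im of e^((-1+i)t)v: X_1 = e^(-t)(cos(t)·(1,-2) + sin(t)·(0,-1)), X_2 = e^(-t)(sin(t)·(1,-2) - cos(t)·(0,-1)).
General solution: c_1X_1 + c_2X_2.
Applying p(0)=1, q(0)=-2 gives c_1=1, c_2=0.

p(t) = e^(-t)cos(t), q(t) = -e^(-t)sin(t) - 2e^(-t)cos(t)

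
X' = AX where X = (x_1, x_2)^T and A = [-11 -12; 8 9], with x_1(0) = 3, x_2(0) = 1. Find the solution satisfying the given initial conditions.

x_1(t) = -9e^(t) + 12e^(-3t), x_2(t) = 9e^(t) - 8e^(-3t)

Coefficient matrix A = [[-11, -12], [8, 9]].
Characteristic polynomial det(A - λI) = λ^2 + 2λ - 3 = 0.
Eigenvalues λ = 1, -3.
For λ=1: (A-λI) row 1 is [-12, -12], so an eigenvector is (1, -1).
For λ=-3: (A-λI) row 1 is [-8, -12], so an eigenvector is (3, -2).
General solution: C_1e^(t)(1,-1) + C_2e^(-3t)(3,-2).
Applying x_1(0)=3, x_2(0)=1 gives C_1=-9, C_2=4.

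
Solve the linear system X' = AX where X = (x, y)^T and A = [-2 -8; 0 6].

Coefficient matrix A = [[-2, -8], [0, 6]].
Characteristic polynomial det(A - λI) = λ^2 - 4λ - 12 = 0.
Eigenvalues λ = -2, 6.
For λ=-2: (A-λI) row 1 is [0, -8], so an eigenvector is (-1, 0).
For λ=6: (A-λI) row 1 is [-8, -8], so an eigenvector is (-1, 1).
General solution: c_1e^(-2t)(-1,0) + c_2e^(6t)(-1,1).

x(t) = -c_1e^(-2t) - c_2e^(6t), y(t) = c_2e^(6t)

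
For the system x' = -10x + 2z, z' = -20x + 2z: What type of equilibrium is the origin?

stable spiral

A = [[-10,2],[-20,2]]; det(A-λI) = λ^2 + 8λ + 20.
λ = -4 ± 2i: negative real part.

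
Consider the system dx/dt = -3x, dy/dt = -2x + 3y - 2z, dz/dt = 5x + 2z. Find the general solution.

x(t) = K_3e^(-3t), y(t) = 2K_1e^(2t) + K_2e^(3t), z(t) = K_1e^(2t) - K_3e^(-3t)

Coefficient matrix A = [[-3, 0, 0], [-2, 3, -2], [5, 0, 2]].
det(A - λI) = 0 gives eigenvalues λ = 2, 3, -3.
For λ=2: eigenvector (0,2,1).
For λ=3: eigenvector (0,1,0).
For λ=-3: eigenvector (1,0,-1).
General solution: K_1e^(2t)(0,2,1) + K_2e^(3t)(0,1,0) + K_3e^(-3t)(1,0,-1).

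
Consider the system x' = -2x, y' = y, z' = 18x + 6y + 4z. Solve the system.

x(t) = C_1e^(-2t), y(t) = C_2e^(t), z(t) = -3C_1e^(-2t) - 2C_2e^(t) + C_3e^(4t)

Coefficient matrix A = [[-2, 0, 0], [0, 1, 0], [18, 6, 4]].
det(A - λI) = 0 gives eigenvalues λ = -2, 1, 4.
For λ=-2: eigenvector (1,0,-3).
For λ=1: eigenvector (0,1,-2).
For λ=4: eigenvector (0,0,1).
General solution: C_1e^(-2t)(1,0,-3) + C_2e^(t)(0,1,-2) + C_3e^(4t)(0,0,1).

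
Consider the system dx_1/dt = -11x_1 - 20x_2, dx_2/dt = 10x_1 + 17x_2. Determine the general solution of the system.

Coefficient matrix A = [[-11, -20], [10, 17]].
Characteristic polynomial det(A - λI) = λ^2 - 6λ + 13 = 0.
Eigenvalues λ = 3 ± 2i (complex conjugate pair).
For λ=3+2i: an eigenvector is (-3,2) - i(1,-1) = (-3 - i, 2 + i).
A real fundamental pair from Re and Im of e^((3+2i)t)v: X_1 = e^(3t)(cos(2t)·(-3,2) + sin(2t)·(1,-1)), X_2 = e^(3t)(sin(2t)·(-3,2) - cos(2t)·(1,-1)).
General solution: C_1X_1 + C_2X_2.

x_1(t) = C_1e^(3t)sin(2t) - 3C_1e^(3t)cos(2t) - 3C_2e^(3t)sin(2t) - C_2e^(3t)cos(2t), x_2(t) = -C_1e^(3t)sin(2t) + 2C_1e^(3t)cos(2t) + 2C_2e^(3t)sin(2t) + C_2e^(3t)cos(2t)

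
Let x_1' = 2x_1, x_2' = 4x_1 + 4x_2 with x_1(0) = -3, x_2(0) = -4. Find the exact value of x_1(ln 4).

A = [[2,0],[4,4]]; eigenvalues λ = 2, 4.
Eigenvectors: (-1,2) for λ=2, (0,-1) for λ=4.
From the initial condition, c_1 = 3, c_2 = 10.
x_1(ln 4) = (3)(4^2)(-1) + (10)(4^4)(0) = -48.

-48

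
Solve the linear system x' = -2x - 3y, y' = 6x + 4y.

Coefficient matrix A = [[-2, -3], [6, 4]].
Characteristic polynomial det(A - λI) = λ^2 - 2λ + 10 = 0.
Eigenvalues λ = 1 ± 3i (complex conjugate pair).
For λ=1+3i: an eigenvector is (0,-1) - i(1,-1) = (0 - i, -1 + i).
A real fundamental pair from Re and Im of e^((1+3i)t)v: X_1 = e^(t)(cos(3t)·(0,-1) + sin(3t)·(1,-1)), X_2 = e^(t)(sin(3t)·(0,-1) - cos(3t)·(1,-1)).
General solution: C_1X_1 + C_2X_2.

x(t) = C_1e^(t)sin(3t) - C_2e^(t)cos(3t), y(t) = -C_1e^(t)sin(3t) - C_1e^(t)cos(3t) - C_2e^(t)sin(3t) + C_2e^(t)cos(3t)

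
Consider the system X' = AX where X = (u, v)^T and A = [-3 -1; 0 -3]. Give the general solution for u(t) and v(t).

Coefficient matrix A = [[-3, -1], [0, -3]].
Characteristic polynomial det(A - λI) = λ^2 + 6λ + 9 = 0.
Single eigenvalue λ = -3 with algebraic multiplicity 2.
Eigenvector v = (-1,0); generalized eigenvector w with (A-λI)w=v is (1,1).
General solution: e^(-3t)[C_1·v + C_2·(t·v + w)].

u(t) = -C_1e^(-3t) - C_2te^(-3t) + C_2e^(-3t), v(t) = C_2e^(-3t)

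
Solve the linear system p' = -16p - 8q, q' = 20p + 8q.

p(t) = -C_1e^(-4t)sin(4t) - C_1e^(-4t)cos(4t) - C_2e^(-4t)sin(4t) + C_2e^(-4t)cos(4t), q(t) = C_1e^(-4t)sin(4t) + 2C_1e^(-4t)cos(4t) + 2C_2e^(-4t)sin(4t) - C_2e^(-4t)cos(4t)

Coefficient matrix A = [[-16, -8], [20, 8]].
Characteristic polynomial det(A - λI) = λ^2 + 8λ + 32 = 0.
Eigenvalues λ = -4 ± 4i (complex conjugate pair).
For λ=-4+4i: an eigenvector is (-1,2) - i(-1,1) = (-1 + i, 2 - i).
A real fundamental pair from Re and Im of e^((-4+4i)t)v: X_1 = e^(-4t)(cos(4t)·(-1,2) + sin(4t)·(-1,1)), X_2 = e^(-4t)(sin(4t)·(-1,2) - cos(4t)·(-1,1)).
General solution: C_1X_1 + C_2X_2.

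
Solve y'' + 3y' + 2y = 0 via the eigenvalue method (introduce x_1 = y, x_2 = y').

Let x_1 = y, x_2 = y'. Then x_1' = x_2 and x_2' = -2x_1 - 3x_2.
A = [[0,1],[-2,-3]]; det(A-λI) = λ^2 + 3λ + 2.
Eigenvalues λ = -1, -2 with eigenvectors (1,-1), (1,-2).

y(t) = c_1e^(-t) + c_2e^(-2t)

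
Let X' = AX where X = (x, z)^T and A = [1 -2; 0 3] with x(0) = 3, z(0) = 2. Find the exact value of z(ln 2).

16

A = [[1,-2],[0,3]]; eigenvalues λ = 3, 1.
Eigenvectors: (1,-1) for λ=3, (1,0) for λ=1.
From the initial condition, c_1 = -2, c_2 = 5.
z(ln 2) = (-2)(2^3)(-1) + (5)(2^1)(0) = 16.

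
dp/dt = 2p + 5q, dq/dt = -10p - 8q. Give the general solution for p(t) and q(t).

p(t) = -c_1e^(-3t)sin(5t) + c_2e^(-3t)cos(5t), q(t) = c_1e^(-3t)sin(5t) - c_1e^(-3t)cos(5t) - c_2e^(-3t)sin(5t) - c_2e^(-3t)cos(5t)

Coefficient matrix A = [[2, 5], [-10, -8]].
Characteristic polynomial det(A - λI) = λ^2 + 6λ + 34 = 0.
Eigenvalues λ = -3 ± 5i (complex conjugate pair).
For λ=-3+5i: an eigenvector is (0,-1) - i(-1,1) = (0 + i, -1 - i).
A real fundamental pair from Re and Im of e^((-3+5i)t)v: X_1 = e^(-3t)(cos(5t)·(0,-1) + sin(5t)·(-1,1)), X_2 = e^(-3t)(sin(5t)·(0,-1) - cos(5t)·(-1,1)).
General solution: c_1X_1 + c_2X_2.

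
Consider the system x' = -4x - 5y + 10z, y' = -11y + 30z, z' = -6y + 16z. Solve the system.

x(t) = -C_1e^(t) + C_2e^(-4t), y(t) = 5C_1e^(t) + 2C_3e^(4t), z(t) = 2C_1e^(t) + C_3e^(4t)

Coefficient matrix A = [[-4, -5, 10], [0, -11, 30], [0, -6, 16]].
det(A - λI) = 0 gives eigenvalues λ = 1, -4, 4.
For λ=1: eigenvector (-1,5,2).
For λ=-4: eigenvector (1,0,0).
For λ=4: eigenvector (0,2,1).
General solution: C_1e^(t)(-1,5,2) + C_2e^(-4t)(1,0,0) + C_3e^(4t)(0,2,1).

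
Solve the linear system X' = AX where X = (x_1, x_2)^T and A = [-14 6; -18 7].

Coefficient matrix A = [[-14, 6], [-18, 7]].
Characteristic polynomial det(A - λI) = λ^2 + 7λ + 10 = 0.
Eigenvalues λ = -2, -5.
For λ=-2: (A-λI) row 1 is [-12, 6], so an eigenvector is (1, 2).
For λ=-5: (A-λI) row 1 is [-9, 6], so an eigenvector is (-2, -3).
General solution: C_1e^(-2t)(1,2) + C_2e^(-5t)(-2,-3).

x_1(t) = C_1e^(-2t) - 2C_2e^(-5t), x_2(t) = 2C_1e^(-2t) - 3C_2e^(-5t)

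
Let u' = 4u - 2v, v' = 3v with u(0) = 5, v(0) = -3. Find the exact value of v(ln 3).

-81

A = [[4,-2],[0,3]]; eigenvalues λ = 3, 4.
Eigenvectors: (-2,-1) for λ=3, (-1,0) for λ=4.
From the initial condition, c_1 = 3, c_2 = -11.
v(ln 3) = (3)(3^3)(-1) + (-11)(3^4)(0) = -81.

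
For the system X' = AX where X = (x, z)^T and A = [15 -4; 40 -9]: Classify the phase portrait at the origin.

unstable spiral

A = [[15,-4],[40,-9]]; det(A-λI) = λ^2 - 6λ + 25.
λ = 3 ± 4i: positive real part.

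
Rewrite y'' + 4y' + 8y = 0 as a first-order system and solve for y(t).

y(t) = c_1e^(-2t)cos(2t) + c_2e^(-2t)sin(2t)

Let x_1 = y, x_2 = y'. Then x_1' = x_2 and x_2' = -8x_1 - 4x_2.
A = [[0,1],[-8,-4]]; det(A-λI) = λ^2 + 4λ + 8.
Eigenvalues λ = -2 ± 2i.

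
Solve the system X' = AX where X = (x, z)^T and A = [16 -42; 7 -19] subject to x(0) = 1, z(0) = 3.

Coefficient matrix A = [[16, -42], [7, -19]].
Characteristic polynomial det(A - λI) = λ^2 + 3λ - 10 = 0.
Eigenvalues λ = 2, -5.
For λ=2: (A-λI) row 1 is [14, -42], so an eigenvector is (3, 1).
For λ=-5: (A-λI) row 1 is [21, -42], so an eigenvector is (-2, -1).
General solution: c_1e^(2t)(3,1) + c_2e^(-5t)(-2,-1).
Applying x(0)=1, z(0)=3 gives c_1=-5, c_2=-8.

x(t) = -15e^(2t) + 16e^(-5t), z(t) = -5e^(2t) + 8e^(-5t)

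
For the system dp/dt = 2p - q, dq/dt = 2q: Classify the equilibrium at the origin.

A = [[2,-1],[0,2]]; det(A-λI) = λ^2 - 4λ + 4.
repeated λ = 2 with a single eigenvector.

unstable improper node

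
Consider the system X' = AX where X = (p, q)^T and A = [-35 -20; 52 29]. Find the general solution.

p(t) = -K_1e^(-3t)sin(4t) + 2K_1e^(-3t)cos(4t) + 2K_2e^(-3t)sin(4t) + K_2e^(-3t)cos(4t), q(t) = 2K_1e^(-3t)sin(4t) - 3K_1e^(-3t)cos(4t) - 3K_2e^(-3t)sin(4t) - 2K_2e^(-3t)cos(4t)

Coefficient matrix A = [[-35, -20], [52, 29]].
Characteristic polynomial det(A - λI) = λ^2 + 6λ + 25 = 0.
Eigenvalues λ = -3 ± 4i (complex conjugate pair).
For λ=-3+4i: an eigenvector is (2,-3) - i(-1,2) = (2 + i, -3 - 2i).
A real fundamental pair from Re and Im of e^((-3+4i)t)v: X_1 = e^(-3t)(cos(4t)·(2,-3) + sin(4t)·(-1,2)), X_2 = e^(-3t)(sin(4t)·(2,-3) - cos(4t)·(-1,2)).
General solution: K_1X_1 + K_2X_2.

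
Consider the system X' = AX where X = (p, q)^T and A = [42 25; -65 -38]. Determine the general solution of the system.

Coefficient matrix A = [[42, 25], [-65, -38]].
Characteristic polynomial det(A - λI) = λ^2 - 4λ + 29 = 0.
Eigenvalues λ = 2 ± 5i (complex conjugate pair).
For λ=2+5i: an eigenvector is (-2,3) - i(-1,2) = (-2 + i, 3 - 2i).
A real fundamental pair from Re and Im of e^((2+5i)t)v: X_1 = e^(2t)(cos(5t)·(-2,3) + sin(5t)·(-1,2)), X_2 = e^(2t)(sin(5t)·(-2,3) - cos(5t)·(-1,2)).
General solution: c_1X_1 + c_2X_2.

p(t) = -c_1e^(2t)sin(5t) - 2c_1e^(2t)cos(5t) - 2c_2e^(2t)sin(5t) + c_2e^(2t)cos(5t), q(t) = 2c_1e^(2t)sin(5t) + 3c_1e^(2t)cos(5t) + 3c_2e^(2t)sin(5t) - 2c_2e^(2t)cos(5t)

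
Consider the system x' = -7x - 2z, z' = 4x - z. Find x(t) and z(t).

Coefficient matrix A = [[-7, -2], [4, -1]].
Characteristic polynomial det(A - λI) = λ^2 + 8λ + 15 = 0.
Eigenvalues λ = -3, -5.
For λ=-3: (A-λI) row 1 is [-4, -2], so an eigenvector is (1, -2).
For λ=-5: (A-λI) row 1 is [-2, -2], so an eigenvector is (1, -1).
General solution: c_1e^(-3t)(1,-2) + c_2e^(-5t)(1,-1).

x(t) = c_1e^(-3t) + c_2e^(-5t), z(t) = -2c_1e^(-3t) - c_2e^(-5t)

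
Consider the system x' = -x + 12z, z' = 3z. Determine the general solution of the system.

x(t) = -3K_1e^(3t) - K_2e^(-t), z(t) = -K_1e^(3t)

Coefficient matrix A = [[-1, 12], [0, 3]].
Characteristic polynomial det(A - λI) = λ^2 - 2λ - 3 = 0.
Eigenvalues λ = 3, -1.
For λ=3: (A-λI) row 1 is [-4, 12], so an eigenvector is (-3, -1).
For λ=-1: (A-λI) row 1 is [0, 12], so an eigenvector is (-1, 0).
General solution: K_1e^(3t)(-3,-1) + K_2e^(-t)(-1,0).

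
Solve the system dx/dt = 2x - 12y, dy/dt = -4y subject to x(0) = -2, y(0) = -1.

x(t) = -2e^(-4t), y(t) = -e^(-4t)

Coefficient matrix A = [[2, -12], [0, -4]].
Characteristic polynomial det(A - λI) = λ^2 + 2λ - 8 = 0.
Eigenvalues λ = -4, 2.
For λ=-4: (A-λI) row 1 is [6, -12], so an eigenvector is (-2, -1).
For λ=2: (A-λI) row 1 is [0, -12], so an eigenvector is (-1, 0).
General solution: K_1e^(-4t)(-2,-1) + K_2e^(2t)(-1,0).
Applying x(0)=-2, y(0)=-1 gives K_1=1, K_2=0.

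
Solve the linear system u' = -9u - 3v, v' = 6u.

u(t) = -K_1e^(-3t) - K_2e^(-6t), v(t) = 2K_1e^(-3t) + K_2e^(-6t)

Coefficient matrix A = [[-9, -3], [6, 0]].
Characteristic polynomial det(A - λI) = λ^2 + 9λ + 18 = 0.
Eigenvalues λ = -3, -6.
For λ=-3: (A-λI) row 1 is [-6, -3], so an eigenvector is (-1, 2).
For λ=-6: (A-λI) row 1 is [-3, -3], so an eigenvector is (-1, 1).
General solution: K_1e^(-3t)(-1,2) + K_2e^(-6t)(-1,1).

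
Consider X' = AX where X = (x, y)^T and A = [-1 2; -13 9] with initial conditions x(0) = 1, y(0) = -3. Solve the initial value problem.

Coefficient matrix A = [[-1, 2], [-13, 9]].
Characteristic polynomial det(A - λI) = λ^2 - 8λ + 17 = 0.
Eigenvalues λ = 4 ± i (complex conjugate pair).
For λ=4+i: an eigenvector is (1,3) - i(1,2) = (1 - i, 3 - 2i).
A real fundamental pair from Re and Im of e^((4+i)t)v: X_1 = e^(4t)(cos(t)·(1,3) + sin(t)·(1,2)), X_2 = e^(4t)(sin(t)·(1,3) - cos(t)·(1,2)).
General solution: c_1X_1 + c_2X_2.
Applying x(0)=1, y(0)=-3 gives c_1=-5, c_2=-6.

x(t) = -11e^(4t)sin(t) + e^(4t)cos(t), y(t) = -28e^(4t)sin(t) - 3e^(4t)cos(t)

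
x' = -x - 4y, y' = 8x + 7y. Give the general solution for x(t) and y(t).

x(t) = K_1e^(3t)cos(4t) + K_2e^(3t)sin(4t), y(t) = K_1e^(3t)sin(4t) - K_1e^(3t)cos(4t) - K_2e^(3t)sin(4t) - K_2e^(3t)cos(4t)

Coefficient matrix A = [[-1, -4], [8, 7]].
Characteristic polynomial det(A - λI) = λ^2 - 6λ + 25 = 0.
Eigenvalues λ = 3 ± 4i (complex conjugate pair).
For λ=3+4i: an eigenvector is (1,-1) - i(0,1) = (1, -1 - i).
A real fundamental pair from Re and Im of e^((3+4i)t)v: X_1 = e^(3t)(cos(4t)·(1,-1) + sin(4t)·(0,1)), X_2 = e^(3t)(sin(4t)·(1,-1) - cos(4t)·(0,1)).
General solution: K_1X_1 + K_2X_2.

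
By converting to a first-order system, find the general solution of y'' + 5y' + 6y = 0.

y(t) = C_1e^(-3t) + C_2e^(-2t)

Let x_1 = y, x_2 = y'. Then x_1' = x_2 and x_2' = -6x_1 - 5x_2.
A = [[0,1],[-6,-5]]; det(A-λI) = λ^2 + 5λ + 6.
Eigenvalues λ = -3, -2 with eigenvectors (1,-3), (1,-2).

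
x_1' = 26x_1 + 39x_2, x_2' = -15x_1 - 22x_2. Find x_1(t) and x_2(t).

Coefficient matrix A = [[26, 39], [-15, -22]].
Characteristic polynomial det(A - λI) = λ^2 - 4λ + 13 = 0.
Eigenvalues λ = 2 ± 3i (complex conjugate pair).
For λ=2+3i: an eigenvector is (-3,2) - i(2,-1) = (-3 - 2i, 2 + i).
A real fundamental pair from Re and Im of e^((2+3i)t)v: X_1 = e^(2t)(cos(3t)·(-3,2) + sin(3t)·(2,-1)), X_2 = e^(2t)(sin(3t)·(-3,2) - cos(3t)·(2,-1)).
General solution: K_1X_1 + K_2X_2.

x_1(t) = 2K_1e^(2t)sin(3t) - 3K_1e^(2t)cos(3t) - 3K_2e^(2t)sin(3t) - 2K_2e^(2t)cos(3t), x_2(t) = -K_1e^(2t)sin(3t) + 2K_1e^(2t)cos(3t) + 2K_2e^(2t)sin(3t) + K_2e^(2t)cos(3t)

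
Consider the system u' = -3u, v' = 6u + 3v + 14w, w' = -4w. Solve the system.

Coefficient matrix A = [[-3, 0, 0], [6, 3, 14], [0, 0, -4]].
det(A - λI) = 0 gives eigenvalues λ = -3, -4, 3.
For λ=-3: eigenvector (1,-1,0).
For λ=-4: eigenvector (0,2,-1).
For λ=3: eigenvector (0,1,0).
General solution: C_1e^(-3t)(1,-1,0) + C_2e^(-4t)(0,2,-1) + C_3e^(3t)(0,1,0).

u(t) = C_1e^(-3t), v(t) = -C_1e^(-3t) + 2C_2e^(-4t) + C_3e^(3t), w(t) = -C_2e^(-4t)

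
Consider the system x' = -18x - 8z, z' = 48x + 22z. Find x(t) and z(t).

Coefficient matrix A = [[-18, -8], [48, 22]].
Characteristic polynomial det(A - λI) = λ^2 - 4λ - 12 = 0.
Eigenvalues λ = -2, 6.
For λ=-2: (A-λI) row 1 is [-16, -8], so an eigenvector is (1, -2).
For λ=6: (A-λI) row 1 is [-24, -8], so an eigenvector is (-1, 3).
General solution: K_1e^(-2t)(1,-2) + K_2e^(6t)(-1,3).

x(t) = K_1e^(-2t) - K_2e^(6t), z(t) = -2K_1e^(-2t) + 3K_2e^(6t)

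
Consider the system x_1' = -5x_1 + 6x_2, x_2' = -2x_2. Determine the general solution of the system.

Coefficient matrix A = [[-5, 6], [0, -2]].
Characteristic polynomial det(A - λI) = λ^2 + 7λ + 10 = 0.
Eigenvalues λ = -2, -5.
For λ=-2: (A-λI) row 1 is [-3, 6], so an eigenvector is (2, 1).
For λ=-5: (A-λI) row 1 is [0, 6], so an eigenvector is (1, 0).
General solution: c_1e^(-2t)(2,1) + c_2e^(-5t)(1,0).

x_1(t) = 2c_1e^(-2t) + c_2e^(-5t), x_2(t) = c_1e^(-2t)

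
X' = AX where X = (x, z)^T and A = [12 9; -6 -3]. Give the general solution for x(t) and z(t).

x(t) = -c_1e^(3t) + 3c_2e^(6t), z(t) = c_1e^(3t) - 2c_2e^(6t)

Coefficient matrix A = [[12, 9], [-6, -3]].
Characteristic polynomial det(A - λI) = λ^2 - 9λ + 18 = 0.
Eigenvalues λ = 3, 6.
For λ=3: (A-λI) row 1 is [9, 9], so an eigenvector is (-1, 1).
For λ=6: (A-λI) row 1 is [6, 9], so an eigenvector is (3, -2).
General solution: c_1e^(3t)(-1,1) + c_2e^(6t)(3,-2).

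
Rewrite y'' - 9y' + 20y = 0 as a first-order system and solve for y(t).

y(t) = K_1e^(4t) + K_2e^(5t)

Let x_1 = y, x_2 = y'. Then x_1' = x_2 and x_2' = -20x_1 + 9x_2.
A = [[0,1],[-20,9]]; det(A-λI) = λ^2 - 9λ + 20.
Eigenvalues λ = 4, 5 with eigenvectors (1,4), (1,5).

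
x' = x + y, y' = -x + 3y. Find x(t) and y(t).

Coefficient matrix A = [[1, 1], [-1, 3]].
Characteristic polynomial det(A - λI) = λ^2 - 4λ + 4 = 0.
Single eigenvalue λ = 2 with algebraic multiplicity 2.
Eigenvector v = (-1,-1); generalized eigenvector w with (A-λI)w=v is (2,1).
General solution: e^(2t)[C_1·v + C_2·(t·v + w)].

x(t) = -C_1e^(2t) - C_2te^(2t) + 2C_2e^(2t), y(t) = -C_1e^(2t) - C_2te^(2t) + C_2e^(2t)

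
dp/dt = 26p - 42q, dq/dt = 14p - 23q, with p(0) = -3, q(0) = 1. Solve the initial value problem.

p(t) = -18e^(5t) + 15e^(-2t), q(t) = -9e^(5t) + 10e^(-2t)

Coefficient matrix A = [[26, -42], [14, -23]].
Characteristic polynomial det(A - λI) = λ^2 - 3λ - 10 = 0.
Eigenvalues λ = 5, -2.
For λ=5: (A-λI) row 1 is [21, -42], so an eigenvector is (-2, -1).
For λ=-2: (A-λI) row 1 is [28, -42], so an eigenvector is (-3, -2).
General solution: C_1e^(5t)(-2,-1) + C_2e^(-2t)(-3,-2).
Applying p(0)=-3, q(0)=1 gives C_1=9, C_2=-5.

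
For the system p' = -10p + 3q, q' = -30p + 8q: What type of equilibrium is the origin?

stable spiral

A = [[-10,3],[-30,8]]; det(A-λI) = λ^2 + 2λ + 10.
λ = -1 ± 3i: negative real part.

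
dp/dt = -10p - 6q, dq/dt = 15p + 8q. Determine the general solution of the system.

Coefficient matrix A = [[-10, -6], [15, 8]].
Characteristic polynomial det(A - λI) = λ^2 + 2λ + 10 = 0.
Eigenvalues λ = -1 ± 3i (complex conjugate pair).
For λ=-1+3i: an eigenvector is (-1,2) - i(-1,1) = (-1 + i, 2 - i).
A real fundamental pair from Re and Im of e^((-1+3i)t)v: X_1 = e^(-t)(cos(3t)·(-1,2) + sin(3t)·(-1,1)), X_2 = e^(-t)(sin(3t)·(-1,2) - cos(3t)·(-1,1)).
General solution: c_1X_1 + c_2X_2.

p(t) = -c_1e^(-t)sin(3t) - c_1e^(-t)cos(3t) - c_2e^(-t)sin(3t) + c_2e^(-t)cos(3t), q(t) = c_1e^(-t)sin(3t) + 2c_1e^(-t)cos(3t) + 2c_2e^(-t)sin(3t) - c_2e^(-t)cos(3t)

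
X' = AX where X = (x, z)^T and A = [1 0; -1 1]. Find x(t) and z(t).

Coefficient matrix A = [[1, 0], [-1, 1]].
Characteristic polynomial det(A - λI) = λ^2 - 2λ + 1 = 0.
Single eigenvalue λ = 1 with algebraic multiplicity 2.
Eigenvector v = (0,1); generalized eigenvector w with (A-λI)w=v is (-1,0).
General solution: e^(t)[K_1·v + K_2·(t·v + w)].

x(t) = -K_2e^(t), z(t) = K_1e^(t) + K_2te^(t)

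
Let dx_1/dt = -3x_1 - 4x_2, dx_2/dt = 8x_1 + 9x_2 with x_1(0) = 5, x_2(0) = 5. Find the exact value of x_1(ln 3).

A = [[-3,-4],[8,9]]; eigenvalues λ = 1, 5.
Eigenvectors: (-1,1) for λ=1, (1,-2) for λ=5.
From the initial condition, c_1 = -15, c_2 = -10.
x_1(ln 3) = (-15)(3^1)(-1) + (-10)(3^5)(1) = -2385.

-2385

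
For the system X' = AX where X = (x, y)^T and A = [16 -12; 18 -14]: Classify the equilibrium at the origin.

A = [[16,-12],[18,-14]]; det(A-λI) = λ^2 - 2λ - 8.
λ = -2, 4: opposite signs.

saddle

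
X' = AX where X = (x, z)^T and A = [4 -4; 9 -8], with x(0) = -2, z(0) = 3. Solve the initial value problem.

Coefficient matrix A = [[4, -4], [9, -8]].
Characteristic polynomial det(A - λI) = λ^2 + 4λ + 4 = 0.
Single eigenvalue λ = -2 with algebraic multiplicity 2.
Eigenvector v = (-2,-3); generalized eigenvector w with (A-λI)w=v is (-1,-1).
General solution: e^(-2t)[c_1·v + c_2·(t·v + w)].
Applying x(0)=-2, z(0)=3 gives c_1=-5, c_2=12.

x(t) = -24te^(-2t) - 2e^(-2t), z(t) = -36te^(-2t) + 3e^(-2t)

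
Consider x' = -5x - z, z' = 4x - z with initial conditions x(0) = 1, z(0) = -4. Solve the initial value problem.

x(t) = 2te^(-3t) + e^(-3t), z(t) = -4te^(-3t) - 4e^(-3t)

Coefficient matrix A = [[-5, -1], [4, -1]].
Characteristic polynomial det(A - λI) = λ^2 + 6λ + 9 = 0.
Single eigenvalue λ = -3 with algebraic multiplicity 2.
Eigenvector v = (1,-2); generalized eigenvector w with (A-λI)w=v is (-1,1).
General solution: e^(-3t)[K_1·v + K_2·(t·v + w)].
Applying x(0)=1, z(0)=-4 gives K_1=3, K_2=2.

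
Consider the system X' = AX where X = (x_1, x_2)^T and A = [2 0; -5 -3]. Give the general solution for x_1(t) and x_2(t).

Coefficient matrix A = [[2, 0], [-5, -3]].
Characteristic polynomial det(A - λI) = λ^2 + λ - 6 = 0.
Eigenvalues λ = 2, -3.
For λ=2: (A-λI) row 2 is [-5, -5], so an eigenvector is (1, -1).
For λ=-3: (A-λI) row 1 is [5, 0], so an eigenvector is (0, -1).
General solution: K_1e^(2t)(1,-1) + K_2e^(-3t)(0,-1).

x_1(t) = K_1e^(2t), x_2(t) = -K_1e^(2t) - K_2e^(-3t)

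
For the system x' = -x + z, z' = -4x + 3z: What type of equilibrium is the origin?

A = [[-1,1],[-4,3]]; det(A-λI) = λ^2 - 2λ + 1.
repeated λ = 1 with a single eigenvector.

unstable improper node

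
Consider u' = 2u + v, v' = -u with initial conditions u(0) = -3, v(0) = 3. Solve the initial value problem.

u(t) = -3e^(t), v(t) = 3e^(t)

Coefficient matrix A = [[2, 1], [-1, 0]].
Characteristic polynomial det(A - λI) = λ^2 - 2λ + 1 = 0.
Single eigenvalue λ = 1 with algebraic multiplicity 2.
Eigenvector v = (1,-1); generalized eigenvector w with (A-λI)w=v is (2,-1).
General solution: e^(t)[C_1·v + C_2·(t·v + w)].
Applying u(0)=-3, v(0)=3 gives C_1=-3, C_2=0.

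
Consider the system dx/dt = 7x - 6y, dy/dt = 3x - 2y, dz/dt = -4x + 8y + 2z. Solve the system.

Coefficient matrix A = [[7, -6, 0], [3, -2, 0], [-4, 8, 2]].
det(A - λI) = 0 gives eigenvalues λ = 1, 2, 4.
For λ=1: eigenvector (-1,-1,4).
For λ=2: eigenvector (0,0,1).
For λ=4: eigenvector (2,1,0).
General solution: c_1e^(t)(-1,-1,4) + c_2e^(2t)(0,0,1) + c_3e^(4t)(2,1,0).

x(t) = -c_1e^(t) + 2c_3e^(4t), y(t) = -c_1e^(t) + c_3e^(4t), z(t) = 4c_1e^(t) + c_2e^(2t)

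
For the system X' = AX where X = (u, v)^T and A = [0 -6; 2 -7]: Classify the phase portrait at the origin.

stable node

A = [[0,-6],[2,-7]]; det(A-λI) = λ^2 + 7λ + 12.
λ = -4, -3: both negative.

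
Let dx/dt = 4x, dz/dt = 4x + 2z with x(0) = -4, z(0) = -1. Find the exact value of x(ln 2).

A = [[4,0],[4,2]]; eigenvalues λ = 4, 2.
Eigenvectors: (-1,-2) for λ=4, (0,1) for λ=2.
From the initial condition, c_1 = 4, c_2 = 7.
x(ln 2) = (4)(2^4)(-1) + (7)(2^2)(0) = -64.

-64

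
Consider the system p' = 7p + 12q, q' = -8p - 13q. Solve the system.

Coefficient matrix A = [[7, 12], [-8, -13]].
Characteristic polynomial det(A - λI) = λ^2 + 6λ + 5 = 0.
Eigenvalues λ = -5, -1.
For λ=-5: (A-λI) row 1 is [12, 12], so an eigenvector is (-1, 1).
For λ=-1: (A-λI) row 1 is [8, 12], so an eigenvector is (3, -2).
General solution: K_1e^(-5t)(-1,1) + K_2e^(-t)(3,-2).

p(t) = -K_1e^(-5t) + 3K_2e^(-t), q(t) = K_1e^(-5t) - 2K_2e^(-t)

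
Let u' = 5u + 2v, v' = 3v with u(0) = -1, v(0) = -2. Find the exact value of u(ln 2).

-80

A = [[5,2],[0,3]]; eigenvalues λ = 5, 3.
Eigenvectors: (1,0) for λ=5, (1,-1) for λ=3.
From the initial condition, c_1 = -3, c_2 = 2.
u(ln 2) = (-3)(2^5)(1) + (2)(2^3)(1) = -80.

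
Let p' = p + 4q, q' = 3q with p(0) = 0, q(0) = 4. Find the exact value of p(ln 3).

192

A = [[1,4],[0,3]]; eigenvalues λ = 3, 1.
Eigenvectors: (-2,-1) for λ=3, (1,0) for λ=1.
From the initial condition, c_1 = -4, c_2 = -8.
p(ln 3) = (-4)(3^3)(-2) + (-8)(3^1)(1) = 192.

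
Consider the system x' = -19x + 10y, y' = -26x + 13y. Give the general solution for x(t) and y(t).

Coefficient matrix A = [[-19, 10], [-26, 13]].
Characteristic polynomial det(A - λI) = λ^2 + 6λ + 13 = 0.
Eigenvalues λ = -3 ± 2i (complex conjugate pair).
For λ=-3+2i: an eigenvector is (1,2) - i(2,3) = (1 - 2i, 2 - 3i).
A real fundamental pair from Re and Im of e^((-3+2i)t)v: X_1 = e^(-3t)(cos(2t)·(1,2) + sin(2t)·(2,3)), X_2 = e^(-3t)(sin(2t)·(1,2) - cos(2t)·(2,3)).
General solution: C_1X_1 + C_2X_2.

x(t) = 2C_1e^(-3t)sin(2t) + C_1e^(-3t)cos(2t) + C_2e^(-3t)sin(2t) - 2C_2e^(-3t)cos(2t), y(t) = 3C_1e^(-3t)sin(2t) + 2C_1e^(-3t)cos(2t) + 2C_2e^(-3t)sin(2t) - 3C_2e^(-3t)cos(2t)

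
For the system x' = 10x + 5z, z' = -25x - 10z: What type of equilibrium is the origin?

center

A = [[10,5],[-25,-10]]; det(A-λI) = λ^2 + 25.
λ = 0 ± 5i: zero real part.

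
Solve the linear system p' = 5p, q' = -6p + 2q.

Coefficient matrix A = [[5, 0], [-6, 2]].
Characteristic polynomial det(A - λI) = λ^2 - 7λ + 10 = 0.
Eigenvalues λ = 2, 5.
For λ=2: (A-λI) row 1 is [3, 0], so an eigenvector is (0, -1).
For λ=5: (A-λI) row 2 is [-6, -3], so an eigenvector is (-1, 2).
General solution: c_1e^(2t)(0,-1) + c_2e^(5t)(-1,2).

p(t) = -c_2e^(5t), q(t) = -c_1e^(2t) + 2c_2e^(5t)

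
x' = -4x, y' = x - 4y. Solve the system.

x(t) = K_2e^(-4t), y(t) = K_1e^(-4t) + K_2te^(-4t) - K_2e^(-4t)

Coefficient matrix A = [[-4, 0], [1, -4]].
Characteristic polynomial det(A - λI) = λ^2 + 8λ + 16 = 0.
Single eigenvalue λ = -4 with algebraic multiplicity 2.
Eigenvector v = (0,1); generalized eigenvector w with (A-λI)w=v is (1,-1).
General solution: e^(-4t)[K_1·v + K_2·(t·v + w)].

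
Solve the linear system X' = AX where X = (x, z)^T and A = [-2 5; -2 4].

Coefficient matrix A = [[-2, 5], [-2, 4]].
Characteristic polynomial det(A - λI) = λ^2 - 2λ + 2 = 0.
Eigenvalues λ = 1 ± i (complex conjugate pair).
For λ=1+i: an eigenvector is (-2,-1) - i(1,1) = (-2 - i, -1 - i).
A real fundamental pair from Re and Im of e^((1+i)t)v: X_1 = e^(t)(cos(t)·(-2,-1) + sin(t)·(1,1)), X_2 = e^(t)(sin(t)·(-2,-1) - cos(t)·(1,1)).
General solution: C_1X_1 + C_2X_2.

x(t) = C_1e^(t)sin(t) - 2C_1e^(t)cos(t) - 2C_2e^(t)sin(t) - C_2e^(t)cos(t), z(t) = C_1e^(t)sin(t) - C_1e^(t)cos(t) - C_2e^(t)sin(t) - C_2e^(t)cos(t)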